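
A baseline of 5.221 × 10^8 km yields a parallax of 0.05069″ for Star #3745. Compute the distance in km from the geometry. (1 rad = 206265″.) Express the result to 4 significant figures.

θ = 0.05069″ = 0.05069/206265 = 2.4575 × 10^-7 rad.
d = B/θ = (5.221 × 10^8) / (2.4575 × 10^-7) = 2.1245 × 10^15 km.

2.125 × 10^15 km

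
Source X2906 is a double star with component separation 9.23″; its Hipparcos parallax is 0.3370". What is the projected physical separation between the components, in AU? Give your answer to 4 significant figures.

d = 1/p = 1/0.3370″ = 2.9674 pc.
At distance d (pc), an angle of θ arcsec spans θ·d AU: s = 9.23 × 2.9674 = 27.389 AU.

27.39 AU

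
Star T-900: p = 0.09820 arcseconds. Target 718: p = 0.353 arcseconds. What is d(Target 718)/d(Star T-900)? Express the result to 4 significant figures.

Since d = 1/p, d_B/d_A = p_A/p_B.
= 0.09820 / 0.353 = 0.27819.

0.2782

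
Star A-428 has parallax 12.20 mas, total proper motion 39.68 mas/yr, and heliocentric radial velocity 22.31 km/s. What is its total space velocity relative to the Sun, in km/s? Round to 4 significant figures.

27.12 km/s

d = 1/p = 1/0.01220″ = 81.967 pc.
μ = 39.68 mas/yr = 0.03968 ″/yr.
v_t = 4.740 μ d = 4.740 × 0.03968 × 81.967 = 15.417 km/s.
v = √(v_r² + v_t²) = √(22.31² + 15.417²) = √735.42 = 27.119 km/s.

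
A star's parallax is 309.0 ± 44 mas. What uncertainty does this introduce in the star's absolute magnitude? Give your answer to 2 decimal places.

M = m − 5 log₁₀ d + 5 = m + 5 log₁₀ p + 5, so ∂M/∂p = 5/(p ln 10).
σ_M = (5/ln 10) · (σ_p/p) = 2.1715 × 44/309.0 = 2.1715 × 0.14239 = 0.3092.

σ_M = 0.31 mag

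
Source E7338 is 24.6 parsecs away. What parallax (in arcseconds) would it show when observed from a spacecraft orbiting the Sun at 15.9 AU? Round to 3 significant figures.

p (arcsec) = B (AU) / d (pc).
p = 15.9 / 24.6 = 0.64634 arcsec.

0.646 arcsec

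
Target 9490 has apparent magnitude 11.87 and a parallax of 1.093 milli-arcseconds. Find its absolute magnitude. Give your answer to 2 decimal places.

d = 1/p = 1/0.001093″ = 914.91 pc.
m − M = 5 log₁₀(914.91) − 5 = 14.8069 − 5 = 9.8069.
M = m − (m − M) = 11.87 − 9.8069 = 2.06.

M = 2.06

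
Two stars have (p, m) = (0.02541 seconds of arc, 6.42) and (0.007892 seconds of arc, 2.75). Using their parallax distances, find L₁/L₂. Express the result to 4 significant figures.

L₁/L₂ = 0.003284

d₁ = 1/p₁ = 1/0.02541″ = 39.355 pc; d₂ = 1/p₂ = 1/0.007892″ = 126.71 pc.
M₁ = m₁ − 5 log₁₀ d₁ + 5 = 6.42 − 7.9750 + 5 = 3.4450.
M₂ = 2.75 − 10.5141 + 5 = -2.7641.
L₁/L₂ = 10^(0.4(M₂ − M₁)) = 10^(0.4 × (-6.2091)) = 10^(-2.48364) = 0.0032837.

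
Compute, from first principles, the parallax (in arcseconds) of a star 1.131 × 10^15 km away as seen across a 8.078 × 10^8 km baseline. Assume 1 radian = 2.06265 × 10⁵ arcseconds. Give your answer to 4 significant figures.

0.1473 arcsec

θ ≈ B/d = (8.078 × 10^8) / (1.131 × 10^15) = 7.1424 × 10^-7 rad.
In arcseconds: 7.1424 × 10^-7 × 206265 = 0.14732″.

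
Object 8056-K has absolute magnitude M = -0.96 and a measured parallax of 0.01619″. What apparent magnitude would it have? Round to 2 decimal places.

d = 1/p = 1/0.01619″ = 61.767 pc.
m − M = 5 log₁₀ d − 5 = 5 log₁₀(61.767) − 5 = 8.9538 − 5 = 3.9538.
m = M + (m − M) = -0.96 + 3.9538 = 2.99.

m = 2.99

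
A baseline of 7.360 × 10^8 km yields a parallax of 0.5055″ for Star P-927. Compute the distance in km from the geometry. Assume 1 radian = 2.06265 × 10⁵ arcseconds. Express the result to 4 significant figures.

3.003 × 10^14 km

θ = 0.5055″ = 0.5055/206265 = 2.4507 × 10^-6 rad.
d = B/θ = (7.360 × 10^8) / (2.4507 × 10^-6) = 3.0032 × 10^14 km.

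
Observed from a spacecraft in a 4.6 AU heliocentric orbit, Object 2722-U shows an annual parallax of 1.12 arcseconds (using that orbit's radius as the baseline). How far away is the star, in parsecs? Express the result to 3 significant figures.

4.11 pc

With baseline B (in AU) and parallax p (in arcsec), d = B/p parsecs.
d = 4.6 / 1.12 = 4.1071 pc.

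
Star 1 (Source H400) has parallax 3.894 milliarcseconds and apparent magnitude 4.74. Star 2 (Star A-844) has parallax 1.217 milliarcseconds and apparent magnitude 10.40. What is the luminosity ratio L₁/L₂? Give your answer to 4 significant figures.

d₁ = 1/p₁ = 1/0.003894″ = 256.81 pc; d₂ = 1/p₂ = 1/0.001217″ = 821.69 pc.
M₁ = m₁ − 5 log₁₀ d₁ + 5 = 4.74 − 12.0481 + 5 = -2.3081.
M₂ = 10.40 − 14.5735 + 5 = 0.8265.
L₁/L₂ = 10^(0.4(M₂ − M₁)) = 10^(0.4 × 3.1346) = 10^1.25384 = 17.941.

L₁/L₂ = 17.94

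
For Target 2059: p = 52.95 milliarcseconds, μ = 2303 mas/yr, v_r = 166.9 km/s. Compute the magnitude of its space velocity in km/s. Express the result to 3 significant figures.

d = 1/p = 1/0.05295″ = 18.886 pc.
μ = 2303 mas/yr = 2.303 ″/yr.
v_t = 4.740 μ d = 4.740 × 2.303 × 18.886 = 206.16 km/s.
v = √(v_r² + v_t²) = √(166.9² + 206.16²) = √70357.6 = 265.25 km/s.

265 km/s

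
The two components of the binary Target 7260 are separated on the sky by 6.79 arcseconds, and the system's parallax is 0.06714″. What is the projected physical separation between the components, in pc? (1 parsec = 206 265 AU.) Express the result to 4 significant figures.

0.0004903 pc

d = 1/p = 1/0.06714″ = 14.894 pc.
At distance d (pc), an angle of θ arcsec spans θ·d AU: s = 6.79 × 14.894 = 101.13 AU.
= 101.13 / 206265 = 0.00049029 pc.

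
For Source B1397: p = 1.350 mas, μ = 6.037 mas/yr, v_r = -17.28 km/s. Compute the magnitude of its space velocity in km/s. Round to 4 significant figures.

d = 1/p = 1/0.001350″ = 740.74 pc.
μ = 6.037 mas/yr = 0.006037 ″/yr.
v_t = 4.740 μ d = 4.740 × 0.006037 × 740.74 = 21.197 km/s.
v = √(v_r² + v_t²) = √((-17.28)² + 21.197²) = √747.911 = 27.348 km/s.

27.35 km/s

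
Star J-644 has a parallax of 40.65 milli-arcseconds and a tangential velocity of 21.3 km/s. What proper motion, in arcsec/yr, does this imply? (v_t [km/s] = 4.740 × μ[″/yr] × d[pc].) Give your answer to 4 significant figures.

d = 1/p = 1/0.04065″ = 24.6 pc.
μ = v_t / (4.74 d) = 21.3 / (4.74 × 24.6) = 21.3 / 116.6 = 0.18268 ″/yr.

0.1827 arcsec/yr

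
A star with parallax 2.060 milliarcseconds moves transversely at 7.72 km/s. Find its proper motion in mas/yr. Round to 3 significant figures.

d = 1/p = 1/0.002060″ = 485.44 pc.
μ = v_t / (4.74 d) = 7.72 / (4.74 × 485.44) = 7.72 / 2301 = 0.0033551 ″/yr = 3.3551 mas/yr.

3.36 mas/yr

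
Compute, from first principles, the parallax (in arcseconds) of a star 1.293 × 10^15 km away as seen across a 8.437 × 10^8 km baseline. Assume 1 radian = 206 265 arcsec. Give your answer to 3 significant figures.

θ ≈ B/d = (8.437 × 10^8) / (1.293 × 10^15) = 6.5251 × 10^-7 rad.
In arcseconds: 6.5251 × 10^-7 × 206265 = 0.13459″.

0.135 arcsec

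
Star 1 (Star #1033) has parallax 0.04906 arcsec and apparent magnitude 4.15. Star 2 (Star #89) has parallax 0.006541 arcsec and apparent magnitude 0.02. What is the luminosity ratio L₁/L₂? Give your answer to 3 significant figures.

L₁/L₂ = 0.000396

d₁ = 1/p₁ = 1/0.04906″ = 20.383 pc; d₂ = 1/p₂ = 1/0.006541″ = 152.88 pc.
M₁ = m₁ − 5 log₁₀ d₁ + 5 = 4.15 − 6.5463 + 5 = 2.6037.
M₂ = 0.02 − 10.9218 + 5 = -5.9018.
L₁/L₂ = 10^(0.4(M₂ − M₁)) = 10^(0.4 × (-8.5055)) = 10^(-3.40220) = 0.0003961.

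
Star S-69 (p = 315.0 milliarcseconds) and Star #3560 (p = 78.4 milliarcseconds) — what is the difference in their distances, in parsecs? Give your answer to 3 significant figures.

d_A = 1/0.3150″ = 3.1746 pc; d_B = 1/0.07840″ = 12.755 pc.
|d_B − d_A| = |12.755 − 3.1746| = 9.5804 pc.

9.58 pc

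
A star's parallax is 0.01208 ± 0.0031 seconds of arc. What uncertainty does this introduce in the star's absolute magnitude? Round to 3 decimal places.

σ_M = 0.557 mag

M = m − 5 log₁₀ d + 5 = m + 5 log₁₀ p + 5, so ∂M/∂p = 5/(p ln 10).
σ_M = (5/ln 10) · (σ_p/p) = 2.1715 × 0.0031/0.01208 = 2.1715 × 0.25662 = 0.55725.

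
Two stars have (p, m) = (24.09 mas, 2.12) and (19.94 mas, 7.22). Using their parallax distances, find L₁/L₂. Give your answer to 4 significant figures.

d₁ = 1/p₁ = 1/0.02409″ = 41.511 pc; d₂ = 1/p₂ = 1/0.01994″ = 50.15 pc.
M₁ = m₁ − 5 log₁₀ d₁ + 5 = 2.12 − 8.0908 + 5 = -0.9708.
M₂ = 7.22 − 8.5014 + 5 = 3.7186.
L₁/L₂ = 10^(0.4(M₂ − M₁)) = 10^(0.4 × 4.6894) = 10^1.87576 = 75.121.

L₁/L₂ = 75.12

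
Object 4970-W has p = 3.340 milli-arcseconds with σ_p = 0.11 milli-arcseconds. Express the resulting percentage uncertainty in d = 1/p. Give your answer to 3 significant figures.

For d = 1/p, |σ_d/d| = |σ_p/p|.
σ_p/p = 0.11 / 3.340 = 0.032934 = 3.2934%.

3.29%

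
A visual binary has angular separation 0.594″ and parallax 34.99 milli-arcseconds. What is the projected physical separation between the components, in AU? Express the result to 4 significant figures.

d = 1/p = 1/0.03499″ = 28.58 pc.
At distance d (pc), an angle of θ arcsec spans θ·d AU: s = 0.594 × 28.58 = 16.977 AU.

16.98 AU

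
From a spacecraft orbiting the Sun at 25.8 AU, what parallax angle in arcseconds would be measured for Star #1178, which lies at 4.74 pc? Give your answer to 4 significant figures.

p (arcsec) = B (AU) / d (pc).
p = 25.8 / 4.74 = 5.443 arcsec.

5.443 arcsec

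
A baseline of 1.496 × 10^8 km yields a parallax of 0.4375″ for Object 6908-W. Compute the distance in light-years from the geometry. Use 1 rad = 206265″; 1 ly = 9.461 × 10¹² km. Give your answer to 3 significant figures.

7.45 ly

θ = 0.4375″ = 0.4375/206265 = 2.1211 × 10^-6 rad.
d = B/θ = (1.496 × 10^8) / (2.1211 × 10^-6) = 7.0529 × 10^13 km = (7.0529 × 10^13) / (9.461 × 10^12) ly = 7.4547 ly.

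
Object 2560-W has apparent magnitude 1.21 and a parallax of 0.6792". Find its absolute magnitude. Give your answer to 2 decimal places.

M = 5.37

d = 1/p = 1/0.6792″ = 1.4723 pc.
m − M = 5 log₁₀(1.4723) − 5 = 0.8400 − 5 = -4.1600.
M = m − (m − M) = 1.21 − (-4.1600) = 5.37.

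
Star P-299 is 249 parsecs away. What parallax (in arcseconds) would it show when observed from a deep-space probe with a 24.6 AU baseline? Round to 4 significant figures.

0.09880 arcsec

p (arcsec) = B (AU) / d (pc).
p = 24.6 / 249 = 0.098795 arcsec.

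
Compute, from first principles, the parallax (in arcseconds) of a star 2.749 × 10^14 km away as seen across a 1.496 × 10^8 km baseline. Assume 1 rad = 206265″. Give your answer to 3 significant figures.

0.112 arcsec

θ ≈ B/d = (1.496 × 10^8) / (2.749 × 10^14) = 5.4420 × 10^-7 rad.
In arcseconds: 5.4420 × 10^-7 × 206265 = 0.11225″.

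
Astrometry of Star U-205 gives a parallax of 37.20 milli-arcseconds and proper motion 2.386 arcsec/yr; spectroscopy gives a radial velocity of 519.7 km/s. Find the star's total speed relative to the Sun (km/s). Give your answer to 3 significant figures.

602 km/s

d = 1/p = 1/0.03720″ = 26.882 pc.
v_t = 4.740 μ d = 4.740 × 2.386 × 26.882 = 304.03 km/s.
v = √(v_r² + v_t²) = √(519.7² + 304.03²) = √362522 = 602.1 km/s.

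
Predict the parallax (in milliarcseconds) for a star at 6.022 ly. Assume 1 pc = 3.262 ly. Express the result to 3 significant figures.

542 mas

d = 6.022 ly ÷ 3.262 = 1.8461 pc.
p = 1/d = 1/1.8461 = 0.54168 arcsec.
= 0.54168 × 1000 = 541.68 mas.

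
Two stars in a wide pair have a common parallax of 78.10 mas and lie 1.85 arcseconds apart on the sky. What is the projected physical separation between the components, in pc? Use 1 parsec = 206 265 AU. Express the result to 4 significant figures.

d = 1/p = 1/0.07810″ = 12.804 pc.
At distance d (pc), an angle of θ arcsec spans θ·d AU: s = 1.85 × 12.804 = 23.687 AU.
= 23.687 / 206265 = 0.00011484 pc.

0.0001148 pc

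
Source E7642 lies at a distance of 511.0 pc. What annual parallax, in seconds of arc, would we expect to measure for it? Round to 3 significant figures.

0.00196 arcsec

p = 1/d = 1/511 = 0.0019569 arcsec.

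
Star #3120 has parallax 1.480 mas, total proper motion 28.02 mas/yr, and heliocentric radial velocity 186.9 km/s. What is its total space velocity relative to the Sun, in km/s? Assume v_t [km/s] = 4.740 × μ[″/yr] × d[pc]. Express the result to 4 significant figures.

207.3 km/s

d = 1/p = 1/0.001480″ = 675.68 pc.
μ = 28.02 mas/yr = 0.02802 ″/yr.
v_t = 4.740 μ d = 4.740 × 0.02802 × 675.68 = 89.74 km/s.
v = √(v_r² + v_t²) = √(186.9² + 89.74²) = √42984.9 = 207.33 km/s.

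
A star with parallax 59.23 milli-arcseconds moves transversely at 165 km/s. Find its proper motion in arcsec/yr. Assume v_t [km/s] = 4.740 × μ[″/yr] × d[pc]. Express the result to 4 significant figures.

2.062 arcsec/yr

d = 1/p = 1/0.05923″ = 16.883 pc.
μ = v_t / (4.74 d) = 165 / (4.74 × 16.883) = 165 / 80.025 = 2.0619 ″/yr.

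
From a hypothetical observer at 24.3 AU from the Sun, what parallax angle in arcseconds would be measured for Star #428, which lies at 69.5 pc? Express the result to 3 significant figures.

p (arcsec) = B (AU) / d (pc).
p = 24.3 / 69.5 = 0.34964 arcsec.

0.350 arcsec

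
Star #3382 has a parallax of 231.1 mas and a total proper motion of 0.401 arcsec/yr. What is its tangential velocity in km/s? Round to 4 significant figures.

8.225 km/s

d = 1/p = 1/0.2311″ = 4.3271 pc.
v_t = 4.74 × μ × d = 4.74 × 0.401 × 4.3271 = 8.2247 km/s.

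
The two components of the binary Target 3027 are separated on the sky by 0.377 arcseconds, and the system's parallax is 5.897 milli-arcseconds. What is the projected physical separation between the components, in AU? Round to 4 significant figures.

d = 1/p = 1/0.005897″ = 169.58 pc.
At distance d (pc), an angle of θ arcsec spans θ·d AU: s = 0.377 × 169.58 = 63.932 AU.

63.93 AU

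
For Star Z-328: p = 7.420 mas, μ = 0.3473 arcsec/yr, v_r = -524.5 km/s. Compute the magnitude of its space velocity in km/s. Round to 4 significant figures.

d = 1/p = 1/0.007420″ = 134.77 pc.
v_t = 4.740 μ d = 4.740 × 0.3473 × 134.77 = 221.86 km/s.
v = √(v_r² + v_t²) = √((-524.5)² + 221.86²) = √324322 = 569.49 km/s.

569.5 km/s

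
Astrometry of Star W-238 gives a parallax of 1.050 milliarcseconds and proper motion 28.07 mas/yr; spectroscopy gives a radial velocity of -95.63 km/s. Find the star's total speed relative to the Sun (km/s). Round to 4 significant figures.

158.8 km/s

d = 1/p = 1/0.001050″ = 952.38 pc.
μ = 28.07 mas/yr = 0.02807 ″/yr.
v_t = 4.740 μ d = 4.740 × 0.02807 × 952.38 = 126.72 km/s.
v = √(v_r² + v_t²) = √((-95.63)² + 126.72²) = √25203.1 = 158.75 km/s.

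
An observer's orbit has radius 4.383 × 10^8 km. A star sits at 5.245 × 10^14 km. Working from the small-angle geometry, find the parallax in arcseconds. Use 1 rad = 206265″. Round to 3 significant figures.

θ ≈ B/d = (4.383 × 10^8) / (5.245 × 10^14) = 8.3565 × 10^-7 rad.
In arcseconds: 8.3565 × 10^-7 × 206265 = 0.17237″.

0.172 arcsec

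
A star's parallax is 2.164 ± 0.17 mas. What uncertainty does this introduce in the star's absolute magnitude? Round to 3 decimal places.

M = m − 5 log₁₀ d + 5 = m + 5 log₁₀ p + 5, so ∂M/∂p = 5/(p ln 10).
σ_M = (5/ln 10) · (σ_p/p) = 2.1715 × 0.17/2.164 = 2.1715 × 0.078558 = 0.17059.

σ_M = 0.171 mag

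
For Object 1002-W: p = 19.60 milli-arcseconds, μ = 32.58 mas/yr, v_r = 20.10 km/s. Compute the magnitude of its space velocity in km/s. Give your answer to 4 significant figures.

21.59 km/s

d = 1/p = 1/0.01960″ = 51.02 pc.
μ = 32.58 mas/yr = 0.03258 ″/yr.
v_t = 4.740 μ d = 4.740 × 0.03258 × 51.02 = 7.879 km/s.
v = √(v_r² + v_t²) = √(20.10² + 7.879²) = √466.089 = 21.589 km/s.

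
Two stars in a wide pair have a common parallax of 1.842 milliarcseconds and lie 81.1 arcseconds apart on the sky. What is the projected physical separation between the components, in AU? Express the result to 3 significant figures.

44000 AU

d = 1/p = 1/0.001842″ = 542.89 pc.
At distance d (pc), an angle of θ arcsec spans θ·d AU: s = 81.1 × 542.89 = 44028 AU.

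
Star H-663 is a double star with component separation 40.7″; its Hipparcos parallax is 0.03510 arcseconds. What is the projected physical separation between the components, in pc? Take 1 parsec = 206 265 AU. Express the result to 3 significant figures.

d = 1/p = 1/0.03510″ = 28.49 pc.
At distance d (pc), an angle of θ arcsec spans θ·d AU: s = 40.7 × 28.49 = 1159.5 AU.
= 1159.5 / 206265 = 0.0056214 pc.

0.00562 pc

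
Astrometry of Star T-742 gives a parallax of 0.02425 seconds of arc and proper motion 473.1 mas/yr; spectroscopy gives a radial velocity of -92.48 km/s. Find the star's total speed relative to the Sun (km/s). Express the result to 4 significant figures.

d = 1/p = 1/0.02425″ = 41.237 pc.
μ = 473.1 mas/yr = 0.4731 ″/yr.
v_t = 4.740 μ d = 4.740 × 0.4731 × 41.237 = 92.474 km/s.
v = √(v_r² + v_t²) = √((-92.48)² + 92.474²) = √17104 = 130.78 km/s.

130.8 km/s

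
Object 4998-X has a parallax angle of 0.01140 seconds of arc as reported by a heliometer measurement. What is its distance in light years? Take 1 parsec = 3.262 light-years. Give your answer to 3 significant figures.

d = 1/p = 1/0.01140 = 87.719 pc.
In light-years: 87.719 × 3.262 = 286.14 ly.

286 light years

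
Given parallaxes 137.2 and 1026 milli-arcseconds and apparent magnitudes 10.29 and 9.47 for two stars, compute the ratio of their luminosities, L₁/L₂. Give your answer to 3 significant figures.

L₁/L₂ = 26.3

d₁ = 1/p₁ = 1/0.1372″ = 7.2886 pc; d₂ = 1/p₂ = 1/1.026″ = 0.97466 pc.
M₁ = m₁ − 5 log₁₀ d₁ + 5 = 10.29 − 4.3132 + 5 = 10.9768.
M₂ = 9.47 − (-0.0557) + 5 = 14.5257.
L₁/L₂ = 10^(0.4(M₂ − M₁)) = 10^(0.4 × 3.5489) = 10^1.41956 = 26.276.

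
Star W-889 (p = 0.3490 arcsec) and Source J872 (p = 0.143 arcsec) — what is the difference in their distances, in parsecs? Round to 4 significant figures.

d_A = 1/0.3490″ = 2.8653 pc; d_B = 1/0.1430″ = 6.993 pc.
|d_B − d_A| = |6.993 − 2.8653| = 4.1277 pc.

4.128 pc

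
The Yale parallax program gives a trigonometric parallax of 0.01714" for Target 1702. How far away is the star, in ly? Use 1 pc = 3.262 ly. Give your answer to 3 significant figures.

190 ly

d = 1/p = 1/0.01714 = 58.343 pc.
In light-years: 58.343 × 3.262 = 190.31 ly.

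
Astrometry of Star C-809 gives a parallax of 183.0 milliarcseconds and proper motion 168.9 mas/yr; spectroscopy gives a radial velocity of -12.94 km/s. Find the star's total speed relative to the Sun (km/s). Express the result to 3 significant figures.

13.7 km/s

d = 1/p = 1/0.1830″ = 5.4645 pc.
μ = 168.9 mas/yr = 0.1689 ″/yr.
v_t = 4.740 μ d = 4.740 × 0.1689 × 5.4645 = 4.3748 km/s.
v = √(v_r² + v_t²) = √((-12.94)² + 4.3748²) = √186.582 = 13.66 km/s.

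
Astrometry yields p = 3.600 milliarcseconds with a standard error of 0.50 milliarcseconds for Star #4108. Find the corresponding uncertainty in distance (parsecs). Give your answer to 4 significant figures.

d = 1/p, so σ_d = σ_p / p².
σ_d = 0.000500 / (0.003600)² = 0.000500 / 0.00001296 = 38.58 pc.

38.58 pc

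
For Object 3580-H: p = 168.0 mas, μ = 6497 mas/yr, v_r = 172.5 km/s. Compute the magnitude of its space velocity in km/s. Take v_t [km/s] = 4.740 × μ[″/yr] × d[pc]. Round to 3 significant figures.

252 km/s

d = 1/p = 1/0.1680″ = 5.9524 pc.
μ = 6497 mas/yr = 6.497 ″/yr.
v_t = 4.740 μ d = 4.740 × 6.497 × 5.9524 = 183.31 km/s.
v = √(v_r² + v_t²) = √(172.5² + 183.31²) = √63358.8 = 251.71 km/s.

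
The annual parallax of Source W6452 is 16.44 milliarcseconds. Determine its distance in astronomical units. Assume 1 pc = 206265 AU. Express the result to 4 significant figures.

p = 16.44 milliarcseconds = 0.01644 arcsec.
d = 1/p = 1/0.01644 = 60.827 pc.
In AU: 60.827 × 206265 = 1.2546 × 10^7 AU.

1.255 × 10^7 AU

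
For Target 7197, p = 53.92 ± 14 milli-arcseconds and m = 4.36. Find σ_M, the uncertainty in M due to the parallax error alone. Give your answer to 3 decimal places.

σ_M = 0.564 mag

M = m − 5 log₁₀ d + 5 = m + 5 log₁₀ p + 5, so ∂M/∂p = 5/(p ln 10).
σ_M = (5/ln 10) · (σ_p/p) = 2.1715 × 14/53.92 = 2.1715 × 0.25964 = 0.56381.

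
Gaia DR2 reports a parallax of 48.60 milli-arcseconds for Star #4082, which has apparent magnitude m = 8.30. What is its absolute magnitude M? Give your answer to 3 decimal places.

M = 6.733

d = 1/p = 1/0.04860″ = 20.576 pc.
m − M = 5 log₁₀(20.576) − 5 = 6.5668 − 5 = 1.5668.
M = m − (m − M) = 8.30 − 1.5668 = 6.733.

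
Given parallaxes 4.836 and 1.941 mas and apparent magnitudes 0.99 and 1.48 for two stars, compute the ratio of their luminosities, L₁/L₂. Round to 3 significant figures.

L₁/L₂ = 0.253

d₁ = 1/p₁ = 1/0.004836″ = 206.78 pc; d₂ = 1/p₂ = 1/0.001941″ = 515.2 pc.
M₁ = m₁ − 5 log₁₀ d₁ + 5 = 0.99 − 11.5775 + 5 = -5.5875.
M₂ = 1.48 − 13.5599 + 5 = -7.0799.
L₁/L₂ = 10^(0.4(M₂ − M₁)) = 10^(0.4 × (-1.4924)) = 10^(-0.59696) = 0.25295.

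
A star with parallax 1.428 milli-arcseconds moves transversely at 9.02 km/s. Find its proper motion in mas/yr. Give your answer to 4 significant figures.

2.717 mas/yr

d = 1/p = 1/0.001428″ = 700.28 pc.
μ = v_t / (4.74 d) = 9.02 / (4.74 × 700.28) = 9.02 / 3319.3 = 0.0027174 ″/yr = 2.7174 mas/yr.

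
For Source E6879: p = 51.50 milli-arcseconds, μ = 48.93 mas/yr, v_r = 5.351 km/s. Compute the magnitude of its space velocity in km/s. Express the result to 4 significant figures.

d = 1/p = 1/0.05150″ = 19.417 pc.
μ = 48.93 mas/yr = 0.04893 ″/yr.
v_t = 4.740 μ d = 4.740 × 0.04893 × 19.417 = 4.5033 km/s.
v = √(v_r² + v_t²) = √(5.351² + 4.5033²) = √48.9129 = 6.9938 km/s.

6.994 km/s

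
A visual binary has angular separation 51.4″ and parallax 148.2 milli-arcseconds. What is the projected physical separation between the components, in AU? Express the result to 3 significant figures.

d = 1/p = 1/0.1482″ = 6.7476 pc.
At distance d (pc), an angle of θ arcsec spans θ·d AU: s = 51.4 × 6.7476 = 346.83 AU.

347 AU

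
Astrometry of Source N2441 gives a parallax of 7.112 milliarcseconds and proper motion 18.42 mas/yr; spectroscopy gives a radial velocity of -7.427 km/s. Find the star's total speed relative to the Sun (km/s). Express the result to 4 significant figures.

d = 1/p = 1/0.007112″ = 140.61 pc.
μ = 18.42 mas/yr = 0.01842 ″/yr.
v_t = 4.740 μ d = 4.740 × 0.01842 × 140.61 = 12.277 km/s.
v = √(v_r² + v_t²) = √((-7.427)² + 12.277²) = √205.885 = 14.349 km/s.

14.35 km/s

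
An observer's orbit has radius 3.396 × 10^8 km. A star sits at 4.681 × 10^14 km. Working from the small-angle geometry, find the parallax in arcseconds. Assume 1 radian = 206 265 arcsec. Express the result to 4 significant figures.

0.1496 arcsec

θ ≈ B/d = (3.396 × 10^8) / (4.681 × 10^14) = 7.2549 × 10^-7 rad.
In arcseconds: 7.2549 × 10^-7 × 206265 = 0.14964″.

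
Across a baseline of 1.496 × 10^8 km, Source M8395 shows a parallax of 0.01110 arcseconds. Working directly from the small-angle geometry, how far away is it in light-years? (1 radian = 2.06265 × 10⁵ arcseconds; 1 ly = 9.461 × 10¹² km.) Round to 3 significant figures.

θ = 0.01110″ = 0.01110/206265 = 5.3814 × 10^-8 rad.
d = B/θ = (1.496 × 10^8) / (5.3814 × 10^-8) = 2.7799 × 10^15 km = (2.7799 × 10^15) / (9.461 × 10^12) ly = 293.83 ly.

294 ly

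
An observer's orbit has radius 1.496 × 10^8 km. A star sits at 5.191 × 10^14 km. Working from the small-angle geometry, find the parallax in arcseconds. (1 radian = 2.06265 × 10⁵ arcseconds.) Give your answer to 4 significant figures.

θ ≈ B/d = (1.496 × 10^8) / (5.191 × 10^14) = 2.8819 × 10^-7 rad.
In arcseconds: 2.8819 × 10^-7 × 206265 = 0.059444″.

0.05944 arcsec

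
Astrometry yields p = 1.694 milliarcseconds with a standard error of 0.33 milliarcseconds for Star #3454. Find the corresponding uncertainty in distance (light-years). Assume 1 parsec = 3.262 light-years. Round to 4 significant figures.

d = 1/p, so σ_d = σ_p / p².
σ_d = 0.000330 / (0.001694)² = 0.000330 / 0.0000028696 = 115 pc = 115 × 3.262 ly = 375.13 ly.

375.1 ly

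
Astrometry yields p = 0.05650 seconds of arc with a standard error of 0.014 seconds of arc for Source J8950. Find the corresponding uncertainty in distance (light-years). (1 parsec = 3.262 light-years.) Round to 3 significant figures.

14.3 ly

d = 1/p, so σ_d = σ_p / p².
σ_d = 0.0140 / (0.05650)² = 0.0140 / 0.0031923 = 4.3856 pc = 4.3856 × 3.262 ly = 14.306 ly.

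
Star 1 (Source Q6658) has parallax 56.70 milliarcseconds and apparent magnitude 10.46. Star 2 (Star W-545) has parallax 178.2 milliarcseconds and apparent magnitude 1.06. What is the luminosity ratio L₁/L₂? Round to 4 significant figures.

L₁/L₂ = 0.001717

d₁ = 1/p₁ = 1/0.05670″ = 17.637 pc; d₂ = 1/p₂ = 1/0.1782″ = 5.6117 pc.
M₁ = m₁ − 5 log₁₀ d₁ + 5 = 10.46 − 6.2321 + 5 = 9.2279.
M₂ = 1.06 − 3.7455 + 5 = 2.3145.
L₁/L₂ = 10^(0.4(M₂ − M₁)) = 10^(0.4 × (-6.9134)) = 10^(-2.76536) = 0.0017165.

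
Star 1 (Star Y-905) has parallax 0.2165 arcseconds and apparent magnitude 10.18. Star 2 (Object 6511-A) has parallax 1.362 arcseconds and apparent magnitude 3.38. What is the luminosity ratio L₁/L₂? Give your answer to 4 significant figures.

d₁ = 1/p₁ = 1/0.2165″ = 4.6189 pc; d₂ = 1/p₂ = 1/1.362″ = 0.73421 pc.
M₁ = m₁ − 5 log₁₀ d₁ + 5 = 10.18 − 3.3227 + 5 = 11.8573.
M₂ = 3.38 − (-0.6709) + 5 = 9.0509.
L₁/L₂ = 10^(0.4(M₂ − M₁)) = 10^(0.4 × (-2.8064)) = 10^(-1.12256) = 0.075412.

L₁/L₂ = 0.07541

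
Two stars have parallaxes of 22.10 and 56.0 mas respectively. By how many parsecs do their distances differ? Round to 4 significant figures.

27.39 pc

d_A = 1/0.02210″ = 45.249 pc; d_B = 1/0.05600″ = 17.857 pc.
|d_B − d_A| = |17.857 − 45.249| = 27.392 pc.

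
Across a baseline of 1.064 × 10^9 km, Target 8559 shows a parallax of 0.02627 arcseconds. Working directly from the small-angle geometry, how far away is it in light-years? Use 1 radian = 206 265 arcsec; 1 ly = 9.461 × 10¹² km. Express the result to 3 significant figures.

883 ly

θ = 0.02627″ = 0.02627/206265 = 1.2736 × 10^-7 rad.
d = B/θ = (1.064 × 10^9) / (1.2736 × 10^-7) = 8.3543 × 10^15 km = (8.3543 × 10^15) / (9.461 × 10^12) ly = 883.03 ly.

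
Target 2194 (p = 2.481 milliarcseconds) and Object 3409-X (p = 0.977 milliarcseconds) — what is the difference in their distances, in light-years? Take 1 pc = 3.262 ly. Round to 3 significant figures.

2020 ly

d_A = 1/0.002481″ = 403.06 pc; d_B = 1/0.0009770″ = 1023.5 pc.
|d_B − d_A| = |1023.5 − 403.06| = 620.44 pc = 620.44 × 3.262 ly = 2023.9 ly.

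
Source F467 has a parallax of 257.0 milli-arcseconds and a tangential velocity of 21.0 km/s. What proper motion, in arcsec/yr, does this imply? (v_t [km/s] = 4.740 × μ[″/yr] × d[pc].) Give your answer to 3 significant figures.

d = 1/p = 1/0.2570″ = 3.8911 pc.
μ = v_t / (4.74 d) = 21.0 / (4.74 × 3.8911) = 21.0 / 18.444 = 1.1386 ″/yr.

1.14 arcsec/yr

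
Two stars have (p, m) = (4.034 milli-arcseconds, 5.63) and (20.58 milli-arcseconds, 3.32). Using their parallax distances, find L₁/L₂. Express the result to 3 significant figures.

d₁ = 1/p₁ = 1/0.004034″ = 247.89 pc; d₂ = 1/p₂ = 1/0.02058″ = 48.591 pc.
M₁ = m₁ − 5 log₁₀ d₁ + 5 = 5.63 − 11.9713 + 5 = -1.3413.
M₂ = 3.32 − 8.4328 + 5 = -0.1128.
L₁/L₂ = 10^(0.4(M₂ − M₁)) = 10^(0.4 × 1.2285) = 10^0.49140 = 3.1003.

L₁/L₂ = 3.10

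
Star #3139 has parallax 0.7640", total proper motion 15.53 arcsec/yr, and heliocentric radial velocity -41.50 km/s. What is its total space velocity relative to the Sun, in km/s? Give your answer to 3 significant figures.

d = 1/p = 1/0.7640″ = 1.3089 pc.
v_t = 4.740 μ d = 4.740 × 15.53 × 1.3089 = 96.351 km/s.
v = √(v_r² + v_t²) = √((-41.50)² + 96.351²) = √11005.8 = 104.91 km/s.

105 km/s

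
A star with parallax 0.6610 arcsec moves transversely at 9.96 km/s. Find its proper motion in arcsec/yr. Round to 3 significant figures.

d = 1/p = 1/0.6610″ = 1.5129 pc.
μ = v_t / (4.74 d) = 9.96 / (4.74 × 1.5129) = 9.96 / 7.1711 = 1.3889 ″/yr.

1.39 arcsec/yr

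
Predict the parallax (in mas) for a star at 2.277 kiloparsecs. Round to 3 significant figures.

d = 2.277 kpc = 2277 pc.
p = 1/d = 1/2277 = 0.00043917 arcsec.
= 0.00043917 × 1000 = 0.43917 mas.

0.439 mas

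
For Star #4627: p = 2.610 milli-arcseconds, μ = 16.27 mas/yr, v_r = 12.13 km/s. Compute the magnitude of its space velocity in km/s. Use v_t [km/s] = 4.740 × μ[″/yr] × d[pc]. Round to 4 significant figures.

31.94 km/s

d = 1/p = 1/0.002610″ = 383.14 pc.
μ = 16.27 mas/yr = 0.01627 ″/yr.
v_t = 4.740 μ d = 4.740 × 0.01627 × 383.14 = 29.548 km/s.
v = √(v_r² + v_t²) = √(12.13² + 29.548²) = √1020.22 = 31.941 km/s.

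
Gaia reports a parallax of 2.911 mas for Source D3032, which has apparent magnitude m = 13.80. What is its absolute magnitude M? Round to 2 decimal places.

d = 1/p = 1/0.002911″ = 343.52 pc.
m − M = 5 log₁₀(343.52) − 5 = 12.6798 − 5 = 7.6798.
M = m − (m − M) = 13.80 − 7.6798 = 6.12.

M = 6.12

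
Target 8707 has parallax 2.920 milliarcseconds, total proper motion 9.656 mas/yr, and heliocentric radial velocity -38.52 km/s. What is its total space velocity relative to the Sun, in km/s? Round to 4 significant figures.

41.59 km/s

d = 1/p = 1/0.002920″ = 342.47 pc.
μ = 9.656 mas/yr = 0.009656 ″/yr.
v_t = 4.740 μ d = 4.740 × 0.009656 × 342.47 = 15.675 km/s.
v = √(v_r² + v_t²) = √((-38.52)² + 15.675²) = √1729.5 = 41.587 km/s.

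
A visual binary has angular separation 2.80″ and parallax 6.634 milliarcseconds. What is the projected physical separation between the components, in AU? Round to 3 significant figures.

422 AU

d = 1/p = 1/0.006634″ = 150.74 pc.
At distance d (pc), an angle of θ arcsec spans θ·d AU: s = 2.80 × 150.74 = 422.07 AU.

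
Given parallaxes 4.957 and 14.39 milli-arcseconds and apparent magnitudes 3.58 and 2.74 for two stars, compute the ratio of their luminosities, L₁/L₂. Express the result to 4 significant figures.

d₁ = 1/p₁ = 1/0.004957″ = 201.73 pc; d₂ = 1/p₂ = 1/0.01439″ = 69.493 pc.
M₁ = m₁ − 5 log₁₀ d₁ + 5 = 3.58 − 11.5239 + 5 = -2.9439.
M₂ = 2.74 − 9.2097 + 5 = -1.4697.
L₁/L₂ = 10^(0.4(M₂ − M₁)) = 10^(0.4 × 1.4742) = 10^0.58968 = 3.8876.

L₁/L₂ = 3.888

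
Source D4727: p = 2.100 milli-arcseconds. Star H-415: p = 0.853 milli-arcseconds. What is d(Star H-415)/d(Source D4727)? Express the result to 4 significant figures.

Since d = 1/p, d_B/d_A = p_A/p_B.
= 2.100 / 0.853 = 2.4619.

2.462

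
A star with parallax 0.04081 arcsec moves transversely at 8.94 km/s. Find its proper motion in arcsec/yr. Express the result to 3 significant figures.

0.0770 arcsec/yr

d = 1/p = 1/0.04081″ = 24.504 pc.
μ = v_t / (4.74 d) = 8.94 / (4.74 × 24.504) = 8.94 / 116.15 = 0.076969 ″/yr.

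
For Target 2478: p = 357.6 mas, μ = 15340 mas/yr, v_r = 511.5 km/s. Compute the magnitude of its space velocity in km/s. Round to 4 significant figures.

d = 1/p = 1/0.3576″ = 2.7964 pc.
μ = 15340 mas/yr = 15.34 ″/yr.
v_t = 4.740 μ d = 4.740 × 15.34 × 2.7964 = 203.33 km/s.
v = √(v_r² + v_t²) = √(511.5² + 203.33²) = √302975 = 550.43 km/s.

550.4 km/s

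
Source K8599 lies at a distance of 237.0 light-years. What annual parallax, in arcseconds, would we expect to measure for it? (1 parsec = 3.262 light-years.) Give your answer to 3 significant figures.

0.0138 arcsec

d = 237.0 ly ÷ 3.262 = 72.655 pc.
p = 1/d = 1/72.655 = 0.013764 arcsec.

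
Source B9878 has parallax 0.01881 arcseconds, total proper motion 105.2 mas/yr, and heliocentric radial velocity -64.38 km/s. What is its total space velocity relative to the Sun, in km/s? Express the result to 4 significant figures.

d = 1/p = 1/0.01881″ = 53.163 pc.
μ = 105.2 mas/yr = 0.1052 ″/yr.
v_t = 4.740 μ d = 4.740 × 0.1052 × 53.163 = 26.51 km/s.
v = √(v_r² + v_t²) = √((-64.38)² + 26.51²) = √4847.56 = 69.624 km/s.

69.62 km/s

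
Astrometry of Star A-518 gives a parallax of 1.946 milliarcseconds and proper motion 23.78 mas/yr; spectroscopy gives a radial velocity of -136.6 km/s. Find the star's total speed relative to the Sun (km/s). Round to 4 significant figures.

148.4 km/s

d = 1/p = 1/0.001946″ = 513.87 pc.
μ = 23.78 mas/yr = 0.02378 ″/yr.
v_t = 4.740 μ d = 4.740 × 0.02378 × 513.87 = 57.922 km/s.
v = √(v_r² + v_t²) = √((-136.6)² + 57.922²) = √22014.5 = 148.37 km/s.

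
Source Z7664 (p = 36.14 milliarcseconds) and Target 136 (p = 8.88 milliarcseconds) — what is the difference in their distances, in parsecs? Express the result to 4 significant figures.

84.94 pc

d_A = 1/0.03614″ = 27.67 pc; d_B = 1/0.008880″ = 112.61 pc.
|d_B − d_A| = |112.61 − 27.67| = 84.94 pc.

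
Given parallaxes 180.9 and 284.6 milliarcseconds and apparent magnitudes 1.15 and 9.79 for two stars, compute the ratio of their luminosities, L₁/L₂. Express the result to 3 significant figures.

L₁/L₂ = 7070

d₁ = 1/p₁ = 1/0.1809″ = 5.5279 pc; d₂ = 1/p₂ = 1/0.2846″ = 3.5137 pc.
M₁ = m₁ − 5 log₁₀ d₁ + 5 = 1.15 − 3.7128 + 5 = 2.4372.
M₂ = 9.79 − 2.7288 + 5 = 12.0612.
L₁/L₂ = 10^(0.4(M₂ − M₁)) = 10^(0.4 × 9.6240) = 10^3.84960 = 7072.9.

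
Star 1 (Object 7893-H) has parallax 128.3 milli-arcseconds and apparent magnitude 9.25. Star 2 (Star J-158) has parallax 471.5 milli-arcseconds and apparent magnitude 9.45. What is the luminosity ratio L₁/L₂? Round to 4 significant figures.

L₁/L₂ = 16.24

d₁ = 1/p₁ = 1/0.1283″ = 7.7942 pc; d₂ = 1/p₂ = 1/0.4715″ = 2.1209 pc.
M₁ = m₁ − 5 log₁₀ d₁ + 5 = 9.25 − 4.4589 + 5 = 9.7911.
M₂ = 9.45 − 1.6326 + 5 = 12.8174.
L₁/L₂ = 10^(0.4(M₂ − M₁)) = 10^(0.4 × 3.0263) = 10^1.21052 = 16.238.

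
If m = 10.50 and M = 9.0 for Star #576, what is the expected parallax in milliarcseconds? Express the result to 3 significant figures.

m − M = 10.50 − 9.0 = 1.50.
d = 10^((m−M)/5 + 1) = 10^1.300 = 19.953 pc.
p = 1/d = 1/19.953 = 0.050118 arcsec = 50.118 mas.

50.1 mas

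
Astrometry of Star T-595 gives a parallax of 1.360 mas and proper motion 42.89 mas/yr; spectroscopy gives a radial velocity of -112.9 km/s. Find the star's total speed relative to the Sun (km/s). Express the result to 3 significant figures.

187 km/s

d = 1/p = 1/0.001360″ = 735.29 pc.
μ = 42.89 mas/yr = 0.04289 ″/yr.
v_t = 4.740 μ d = 4.740 × 0.04289 × 735.29 = 149.48 km/s.
v = √(v_r² + v_t²) = √((-112.9)² + 149.48²) = √35090.7 = 187.33 km/s.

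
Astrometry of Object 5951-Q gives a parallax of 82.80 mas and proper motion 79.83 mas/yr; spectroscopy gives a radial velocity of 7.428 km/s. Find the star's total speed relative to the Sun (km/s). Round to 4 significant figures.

8.721 km/s

d = 1/p = 1/0.08280″ = 12.077 pc.
μ = 79.83 mas/yr = 0.07983 ″/yr.
v_t = 4.740 μ d = 4.740 × 0.07983 × 12.077 = 4.5699 km/s.
v = √(v_r² + v_t²) = √(7.428² + 4.5699²) = √76.0592 = 8.7212 km/s.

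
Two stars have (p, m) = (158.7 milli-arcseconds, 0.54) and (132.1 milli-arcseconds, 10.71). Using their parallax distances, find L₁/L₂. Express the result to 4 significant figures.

L₁/L₂ = 8103

d₁ = 1/p₁ = 1/0.1587″ = 6.3012 pc; d₂ = 1/p₂ = 1/0.1321″ = 7.57 pc.
M₁ = m₁ − 5 log₁₀ d₁ + 5 = 0.54 − 3.9971 + 5 = 1.5429.
M₂ = 10.71 − 4.3955 + 5 = 11.3145.
L₁/L₂ = 10^(0.4(M₂ − M₁)) = 10^(0.4 × 9.7716) = 10^3.90864 = 8102.9.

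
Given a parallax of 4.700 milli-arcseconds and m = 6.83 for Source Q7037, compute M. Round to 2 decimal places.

M = 0.19

d = 1/p = 1/0.004700″ = 212.77 pc.
m − M = 5 log₁₀(212.77) − 5 = 11.6396 − 5 = 6.6396.
M = m − (m − M) = 6.83 − 6.6396 = 0.19.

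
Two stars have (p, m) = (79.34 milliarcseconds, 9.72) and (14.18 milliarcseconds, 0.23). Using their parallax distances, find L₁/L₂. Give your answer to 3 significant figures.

d₁ = 1/p₁ = 1/0.07934″ = 12.604 pc; d₂ = 1/p₂ = 1/0.01418″ = 70.522 pc.
M₁ = m₁ − 5 log₁₀ d₁ + 5 = 9.72 − 5.5025 + 5 = 9.2175.
M₂ = 0.23 − 9.2416 + 5 = -4.0116.
L₁/L₂ = 10^(0.4(M₂ − M₁)) = 10^(0.4 × (-13.2291)) = 10^(-5.29164) = 0.0000051093.

L₁/L₂ = 5.11 × 10^-6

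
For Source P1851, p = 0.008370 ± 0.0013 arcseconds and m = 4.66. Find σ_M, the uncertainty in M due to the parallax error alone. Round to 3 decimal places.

σ_M = 0.337 mag

M = m − 5 log₁₀ d + 5 = m + 5 log₁₀ p + 5, so ∂M/∂p = 5/(p ln 10).
σ_M = (5/ln 10) · (σ_p/p) = 2.1715 × 0.0013/0.008370 = 2.1715 × 0.15532 = 0.33728.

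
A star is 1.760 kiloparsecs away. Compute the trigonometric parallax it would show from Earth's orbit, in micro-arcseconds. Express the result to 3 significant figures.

568 μas

d = 1.760 kpc = 1760 pc.
p = 1/d = 1/1760 = 0.00056818 arcsec.
= 0.00056818 × 10⁶ = 568.18 μas.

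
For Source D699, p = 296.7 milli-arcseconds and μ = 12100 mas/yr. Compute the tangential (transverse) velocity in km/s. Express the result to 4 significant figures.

193.3 km/s

d = 1/p = 1/0.2967″ = 3.3704 pc.
μ = 12100 mas/yr = 12.1 ″/yr.
v_t = 4.74 × μ × d = 4.74 × 12.1 × 3.3704 = 193.31 km/s.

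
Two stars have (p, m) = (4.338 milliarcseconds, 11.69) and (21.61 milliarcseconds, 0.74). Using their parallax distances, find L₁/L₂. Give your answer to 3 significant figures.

L₁/L₂ = 0.00103

d₁ = 1/p₁ = 1/0.004338″ = 230.52 pc; d₂ = 1/p₂ = 1/0.02161″ = 46.275 pc.
M₁ = m₁ − 5 log₁₀ d₁ + 5 = 11.69 − 11.8135 + 5 = 4.8765.
M₂ = 0.74 − 8.3267 + 5 = -2.5867.
L₁/L₂ = 10^(0.4(M₂ − M₁)) = 10^(0.4 × (-7.4632)) = 10^(-2.98528) = 0.0010345.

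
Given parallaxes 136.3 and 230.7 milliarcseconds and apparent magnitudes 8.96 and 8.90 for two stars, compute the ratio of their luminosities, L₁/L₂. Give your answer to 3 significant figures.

d₁ = 1/p₁ = 1/0.1363″ = 7.3368 pc; d₂ = 1/p₂ = 1/0.2307″ = 4.3346 pc.
M₁ = m₁ − 5 log₁₀ d₁ + 5 = 8.96 − 4.3275 + 5 = 9.6325.
M₂ = 8.90 − 3.1847 + 5 = 10.7153.
L₁/L₂ = 10^(0.4(M₂ − M₁)) = 10^(0.4 × 1.0828) = 10^0.43312 = 2.7109.

L₁/L₂ = 2.71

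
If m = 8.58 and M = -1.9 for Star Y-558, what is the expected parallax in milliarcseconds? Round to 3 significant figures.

0.802 mas

m − M = 8.58 − (-1.9) = 10.48.
d = 10^((m−M)/5 + 1) = 10^3.096 = 1247.4 pc.
p = 1/d = 1/1247.4 = 0.00080167 arcsec = 0.80167 mas.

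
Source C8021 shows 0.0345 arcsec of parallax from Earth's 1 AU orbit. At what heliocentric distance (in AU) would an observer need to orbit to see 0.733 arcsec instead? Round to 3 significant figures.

Parallax scales linearly with baseline: p ∝ B, so B = p_target / p_Earth × 1 AU.
B = 0.733 / 0.0345 = 21.246 AU.

21.2 AU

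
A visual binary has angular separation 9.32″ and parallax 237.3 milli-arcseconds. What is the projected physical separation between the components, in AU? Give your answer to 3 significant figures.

39.3 AU

d = 1/p = 1/0.2373″ = 4.2141 pc.
At distance d (pc), an angle of θ arcsec spans θ·d AU: s = 9.32 × 4.2141 = 39.275 AU.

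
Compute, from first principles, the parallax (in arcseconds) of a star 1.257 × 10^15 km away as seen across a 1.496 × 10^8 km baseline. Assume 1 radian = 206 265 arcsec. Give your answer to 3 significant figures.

θ ≈ B/d = (1.496 × 10^8) / (1.257 × 10^15) = 1.1901 × 10^-7 rad.
In arcseconds: 1.1901 × 10^-7 × 206265 = 0.024548″.

0.0245 arcsec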